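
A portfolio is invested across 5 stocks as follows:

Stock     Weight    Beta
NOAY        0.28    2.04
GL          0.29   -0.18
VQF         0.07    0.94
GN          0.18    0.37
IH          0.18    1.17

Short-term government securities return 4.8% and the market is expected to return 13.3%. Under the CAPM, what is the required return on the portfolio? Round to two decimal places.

β_P = Σ w_i β_i = 0.28×2.04 + 0.29×-0.18 + 0.07×0.94 + 0.18×0.37 + 0.18×1.17 = 0.8620
MRP = 13.3% − 4.8% = 8.50%
E(R_P) = R_f + β_P × MRP = 4.8% + 0.8620 × 8.5% = 12.13%

12.13%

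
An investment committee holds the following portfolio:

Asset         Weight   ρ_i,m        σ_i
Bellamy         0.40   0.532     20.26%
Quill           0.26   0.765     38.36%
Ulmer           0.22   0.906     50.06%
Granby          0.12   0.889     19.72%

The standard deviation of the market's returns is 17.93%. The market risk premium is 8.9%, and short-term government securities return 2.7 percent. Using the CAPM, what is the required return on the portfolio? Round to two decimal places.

β_Bellamy = 0.532 × 20.26% / 17.93% = 0.6011
β_Quill = 0.765 × 38.36% / 17.93% = 1.6367
β_Ulmer = 0.906 × 50.06% / 17.93% = 2.5295
β_Granby = 0.889 × 19.72% / 17.93% = 0.9778
β_P = Σ w_i β_i = 0.40×0.6011 + 0.26×1.6367 + 0.22×2.5295 + 0.12×0.9778 = 1.3398
E(R_P) = R_f + β_P × MRP = 2.7% + 1.3398 × 8.9% = 14.62%

14.62%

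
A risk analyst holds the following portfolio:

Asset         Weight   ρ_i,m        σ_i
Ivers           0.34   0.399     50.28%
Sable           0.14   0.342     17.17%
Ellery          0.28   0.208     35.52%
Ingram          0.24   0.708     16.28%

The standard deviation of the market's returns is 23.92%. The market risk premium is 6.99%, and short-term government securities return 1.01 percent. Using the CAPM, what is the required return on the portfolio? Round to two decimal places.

4.66%

β_Ivers = 0.399 × 50.28% / 23.92% = 0.8387
β_Sable = 0.342 × 17.17% / 23.92% = 0.2455
β_Ellery = 0.208 × 35.52% / 23.92% = 0.3089
β_Ingram = 0.708 × 16.28% / 23.92% = 0.4819
β_P = Σ w_i β_i = 0.34×0.8387 + 0.14×0.2455 + 0.28×0.3089 + 0.24×0.4819 = 0.5217
E(R_P) = R_f + β_P × MRP = 1.01% + 0.5217 × 6.99% = 4.66%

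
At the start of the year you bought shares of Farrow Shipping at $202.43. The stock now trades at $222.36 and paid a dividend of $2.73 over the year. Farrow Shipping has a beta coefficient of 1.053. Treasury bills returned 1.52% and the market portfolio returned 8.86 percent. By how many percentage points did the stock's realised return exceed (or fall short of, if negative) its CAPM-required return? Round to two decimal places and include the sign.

Realised HPR = (P1 + D1 − P0) / P0 = (222.36 + 2.73 − 202.43) / 202.43 = 22.66 / 202.43 = 11.1940%
MRP = 8.86% − 1.52% = 7.34%
CAPM required = R_f + β·MRP = 1.52% + 1.053 × 7.34% = 9.24902%
α = realised − required = 11.1940% − 9.24902% = +1.94%

+1.94%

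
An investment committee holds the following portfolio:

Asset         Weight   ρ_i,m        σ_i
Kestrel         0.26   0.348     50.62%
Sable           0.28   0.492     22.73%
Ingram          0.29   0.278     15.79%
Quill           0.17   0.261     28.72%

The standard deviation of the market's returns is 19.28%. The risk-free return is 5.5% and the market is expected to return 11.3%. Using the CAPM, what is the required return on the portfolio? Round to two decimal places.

8.59%

β_Kestrel = 0.348 × 50.62% / 19.28% = 0.9137
β_Sable = 0.492 × 22.73% / 19.28% = 0.5800
β_Ingram = 0.278 × 15.79% / 19.28% = 0.2277
β_Quill = 0.261 × 28.72% / 19.28% = 0.3888
β_P = Σ w_i β_i = 0.26×0.9137 + 0.28×0.5800 + 0.29×0.2277 + 0.17×0.3888 = 0.5321
MRP = 11.3% − 5.5% = 5.80%
E(R_P) = R_f + β_P × MRP = 5.5% + 0.5321 × 5.8% = 8.59%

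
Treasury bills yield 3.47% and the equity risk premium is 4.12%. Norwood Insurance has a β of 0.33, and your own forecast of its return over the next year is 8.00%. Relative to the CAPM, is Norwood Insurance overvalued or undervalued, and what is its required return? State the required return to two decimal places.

Undervalued; required return 4.83%

Required return = R_f + β·MRP = 3.47% + 0.33 × 4.12% = 4.83%
Forecast 8.00% > required 4.83% → the stock plots above the SML → undervalued.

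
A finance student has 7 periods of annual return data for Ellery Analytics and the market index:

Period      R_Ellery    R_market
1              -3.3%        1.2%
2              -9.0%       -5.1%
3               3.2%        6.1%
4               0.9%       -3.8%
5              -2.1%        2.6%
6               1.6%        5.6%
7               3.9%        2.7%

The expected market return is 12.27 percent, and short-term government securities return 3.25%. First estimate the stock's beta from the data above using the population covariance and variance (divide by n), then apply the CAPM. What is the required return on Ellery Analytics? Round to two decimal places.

9.56%

Mean R_i = (-3.3 − 9.0 + 3.2 + 0.9 − 2.1 + 1.6 + 3.9) / 7 = -0.6857%
Mean R_m = (1.2 − 5.1 + 6.1 − 3.8 + 2.6 + 5.6 + 2.7) / 7 = 1.3286%
Σ(R_i − R̄_i)(R_m − R̄_m) = 78.4471  ⇒  Cov = 78.4471 / 7 = 11.2067
Σ(R_m − R̄_m)² = 112.1543  ⇒  Var(R_m) = 112.1543 / 7 = 16.0220
β = Cov / Var(R_m) = 11.2067 / 16.0220 = 0.6995
MRP = 12.27% − 3.25% = 9.02%
E(R) = R_f + β × MRP = 3.25% + 0.6995 × 9.02% = 9.56%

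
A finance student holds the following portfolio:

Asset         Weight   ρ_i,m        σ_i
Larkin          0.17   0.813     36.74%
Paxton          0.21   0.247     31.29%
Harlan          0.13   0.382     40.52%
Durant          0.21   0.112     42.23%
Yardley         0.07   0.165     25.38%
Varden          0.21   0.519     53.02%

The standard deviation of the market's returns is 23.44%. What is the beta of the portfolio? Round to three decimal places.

β_Larkin = 0.813 × 36.74% / 23.44% = 1.2743
β_Paxton = 0.247 × 31.29% / 23.44% = 0.3297
β_Harlan = 0.382 × 40.52% / 23.44% = 0.6604
β_Durant = 0.112 × 42.23% / 23.44% = 0.2018
β_Yardley = 0.165 × 25.38% / 23.44% = 0.1787
β_Varden = 0.519 × 53.02% / 23.44% = 1.1739
β_P = Σ w_i β_i = 0.17×1.2743 + 0.21×0.3297 + 0.13×0.6604 + 0.21×0.2018 + 0.07×0.1787 + 0.21×1.1739 = 0.6731

0.673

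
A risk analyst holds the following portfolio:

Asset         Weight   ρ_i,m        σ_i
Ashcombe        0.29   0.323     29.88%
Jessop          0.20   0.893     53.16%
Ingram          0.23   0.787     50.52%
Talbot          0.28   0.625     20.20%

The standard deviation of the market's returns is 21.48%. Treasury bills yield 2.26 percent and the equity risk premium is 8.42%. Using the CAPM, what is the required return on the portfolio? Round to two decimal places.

β_Ashcombe = 0.323 × 29.88% / 21.48% = 0.4493
β_Jessop = 0.893 × 53.16% / 21.48% = 2.2101
β_Ingram = 0.787 × 50.52% / 21.48% = 1.8510
β_Talbot = 0.625 × 20.20% / 21.48% = 0.5878
β_P = Σ w_i β_i = 0.29×0.4493 + 0.20×2.2101 + 0.23×1.8510 + 0.28×0.5878 = 1.1626
E(R_P) = R_f + β_P × MRP = 2.26% + 1.1626 × 8.42% = 12.05%

12.05%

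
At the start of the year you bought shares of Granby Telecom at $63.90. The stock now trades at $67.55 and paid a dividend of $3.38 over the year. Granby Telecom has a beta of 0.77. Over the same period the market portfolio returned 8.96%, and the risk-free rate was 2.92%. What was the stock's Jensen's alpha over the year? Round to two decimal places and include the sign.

Realised HPR = (P1 + D1 − P0) / P0 = (67.55 + 3.38 − 63.90) / 63.90 = 7.03 / 63.90 = 11.0016%
MRP = 8.96% − 2.92% = 6.04%
CAPM required = R_f + β·MRP = 2.92% + 0.77 × 6.04% = 7.5708%
α = realised − required = 11.0016% − 7.5708% = +3.43%

+3.43%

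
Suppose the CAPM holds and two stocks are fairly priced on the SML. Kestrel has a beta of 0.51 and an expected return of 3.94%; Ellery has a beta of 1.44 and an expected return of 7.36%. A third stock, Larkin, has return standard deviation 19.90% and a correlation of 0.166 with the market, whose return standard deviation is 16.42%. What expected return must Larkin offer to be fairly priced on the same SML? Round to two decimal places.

2.80%

MRP = (7.36% − 3.94%) / (1.44 − 0.51) = 3.6774%
R_f = 3.94% − 0.51 × 3.6774% = 2.0645%
β_Larkin = ρ·σ_i/σ_m = 0.166 × 19.90 / 16.42 = 0.2012
E(R_Larkin) = R_f + β × MRP = 2.0645% + 0.2012 × 3.6774% = 2.80%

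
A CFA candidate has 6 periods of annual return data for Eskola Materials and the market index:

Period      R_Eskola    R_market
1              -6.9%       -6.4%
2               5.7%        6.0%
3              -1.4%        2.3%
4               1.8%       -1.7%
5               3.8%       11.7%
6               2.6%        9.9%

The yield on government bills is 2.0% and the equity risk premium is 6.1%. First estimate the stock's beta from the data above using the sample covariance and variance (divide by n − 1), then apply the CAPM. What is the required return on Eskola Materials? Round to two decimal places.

5.09%

Mean R_i = (-6.9 + 5.7 − 1.4 + 1.8 + 3.8 + 2.6) / 6 = 0.9333%
Mean R_m = (-6.4 + 6.0 + 2.3 − 1.7 + 11.7 + 9.9) / 6 = 3.6333%
Σ(R_i − R̄_i)(R_m − R̄_m) = 121.9333  ⇒  Cov = 121.9333 / 5 = 24.3867
Σ(R_m − R̄_m)² = 240.8333  ⇒  Var(R_m) = 240.8333 / 5 = 48.1667
β = Cov / Var(R_m) = 24.3867 / 48.1667 = 0.5063
E(R) = R_f + β × MRP = 2.0% + 0.5063 × 6.1% = 5.09%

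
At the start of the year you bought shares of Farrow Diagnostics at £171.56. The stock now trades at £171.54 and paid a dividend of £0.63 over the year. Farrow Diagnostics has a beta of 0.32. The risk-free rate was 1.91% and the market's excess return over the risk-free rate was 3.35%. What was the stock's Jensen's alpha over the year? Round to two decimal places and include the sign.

-2.63%

Realised HPR = (P1 + D1 − P0) / P0 = (171.54 + 0.63 − 171.56) / 171.56 = 0.61 / 171.56 = 0.3556%
CAPM required = R_f + β·MRP = 1.91% + 0.32 × 3.35% = 2.9820%
α = realised − required = 0.3556% − 2.9820% = -2.63%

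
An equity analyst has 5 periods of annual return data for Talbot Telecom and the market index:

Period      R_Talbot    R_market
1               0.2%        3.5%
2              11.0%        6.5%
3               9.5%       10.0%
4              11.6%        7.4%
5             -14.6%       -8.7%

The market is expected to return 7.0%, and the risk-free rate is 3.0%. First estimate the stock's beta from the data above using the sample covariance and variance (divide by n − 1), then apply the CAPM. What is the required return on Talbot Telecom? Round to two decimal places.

8.84%

Mean R_i = (0.2 + 11.0 + 9.5 + 11.6 − 14.6) / 5 = 3.5400%
Mean R_m = (3.5 + 6.5 + 10.0 + 7.4 − 8.7) / 5 = 3.7400%
Σ(R_i − R̄_i)(R_m − R̄_m) = 313.8620  ⇒  Cov = 313.8620 / 4 = 78.4655
Σ(R_m − R̄_m)² = 215.0120  ⇒  Var(R_m) = 215.0120 / 4 = 53.7530
β = Cov / Var(R_m) = 78.4655 / 53.7530 = 1.4597
MRP = 7.0% − 3.0% = 4.00%
E(R) = R_f + β × MRP = 3.0% + 1.4597 × 4.0% = 8.84%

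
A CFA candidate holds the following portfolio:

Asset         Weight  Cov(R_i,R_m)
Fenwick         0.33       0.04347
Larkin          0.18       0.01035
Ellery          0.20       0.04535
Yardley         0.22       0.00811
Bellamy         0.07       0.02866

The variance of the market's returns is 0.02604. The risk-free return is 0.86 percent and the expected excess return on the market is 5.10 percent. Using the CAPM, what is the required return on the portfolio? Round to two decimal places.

β_Fenwick = 0.04347 / 0.02604 = 1.6694
β_Larkin = 0.01035 / 0.02604 = 0.3975
β_Ellery = 0.04535 / 0.02604 = 1.7416
β_Yardley = 0.00811 / 0.02604 = 0.3114
β_Bellamy = 0.02866 / 0.02604 = 1.1006
β_P = Σ w_i β_i = 0.33×1.6694 + 0.18×0.3975 + 0.20×1.7416 + 0.22×0.3114 + 0.07×1.1006 = 1.1163
E(R_P) = R_f + β_P × MRP = 0.86% + 1.1163 × 5.10% = 6.55%

6.55%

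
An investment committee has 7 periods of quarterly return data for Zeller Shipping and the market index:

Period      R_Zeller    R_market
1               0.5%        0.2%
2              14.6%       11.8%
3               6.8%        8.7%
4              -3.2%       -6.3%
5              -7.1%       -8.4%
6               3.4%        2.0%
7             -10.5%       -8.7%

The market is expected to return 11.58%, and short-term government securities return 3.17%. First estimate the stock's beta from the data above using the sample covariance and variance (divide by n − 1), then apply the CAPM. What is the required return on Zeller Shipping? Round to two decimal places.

11.69%

Mean R_i = (0.5 + 14.6 + 6.8 − 3.2 − 7.1 + 3.4 − 10.5) / 7 = 0.6429%
Mean R_m = (0.2 + 11.8 + 8.7 − 6.3 − 8.4 + 2.0 − 8.7) / 7 = -0.1000%
Σ(R_i − R̄_i)(R_m − R̄_m) = 409.9400  ⇒  Cov = 409.9400 / 6 = 68.3233
Σ(R_m − R̄_m)² = 404.8400  ⇒  Var(R_m) = 404.8400 / 6 = 67.4733
β = Cov / Var(R_m) = 68.3233 / 67.4733 = 1.0126
MRP = 11.58% − 3.17% = 8.41%
E(R) = R_f + β × MRP = 3.17% + 1.0126 × 8.41% = 11.69%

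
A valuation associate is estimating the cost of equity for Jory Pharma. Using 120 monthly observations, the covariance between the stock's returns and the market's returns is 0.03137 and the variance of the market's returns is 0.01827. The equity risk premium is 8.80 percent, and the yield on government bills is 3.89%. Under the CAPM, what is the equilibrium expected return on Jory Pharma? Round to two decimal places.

19.00%

β = Cov(R_i, R_m) / Var(R_m) = 0.03137 / 0.01827 = 1.7170
E(R) = R_f + β × MRP = 3.89% + 1.7170 × 8.80% = 19.00%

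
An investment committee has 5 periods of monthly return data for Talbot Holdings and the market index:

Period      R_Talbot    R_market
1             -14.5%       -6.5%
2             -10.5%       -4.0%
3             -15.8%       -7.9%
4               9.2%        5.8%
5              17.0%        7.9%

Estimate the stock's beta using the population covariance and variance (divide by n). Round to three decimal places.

2.049

Mean R_i = (-14.5 − 10.5 − 15.8 + 9.2 + 17.0) / 5 = -2.9200%
Mean R_m = (-6.5 − 4.0 − 7.9 + 5.8 + 7.9) / 5 = -0.9400%
Σ(R_i − R̄_i)(R_m − R̄_m) = 435.0060  ⇒  Cov = 435.0060 / 5 = 87.0012
Σ(R_m − R̄_m)² = 212.2920  ⇒  Var(R_m) = 212.2920 / 5 = 42.4584
β = Cov / Var(R_m) = 87.0012 / 42.4584 = 2.0491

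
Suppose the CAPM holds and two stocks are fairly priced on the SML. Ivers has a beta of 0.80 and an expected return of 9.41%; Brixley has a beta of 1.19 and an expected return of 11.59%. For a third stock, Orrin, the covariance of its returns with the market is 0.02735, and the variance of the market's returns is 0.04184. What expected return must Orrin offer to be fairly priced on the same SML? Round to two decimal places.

MRP = (11.59% − 9.41%) / (1.19 − 0.80) = 5.5897%
R_f = 9.41% − 0.80 × 5.5897% = 4.9382%
β_Orrin = Cov / Var(R_m) = 0.02735 / 0.04184 = 0.6537
E(R_Orrin) = R_f + β × MRP = 4.9382% + 0.6537 × 5.5897% = 8.59%

8.59%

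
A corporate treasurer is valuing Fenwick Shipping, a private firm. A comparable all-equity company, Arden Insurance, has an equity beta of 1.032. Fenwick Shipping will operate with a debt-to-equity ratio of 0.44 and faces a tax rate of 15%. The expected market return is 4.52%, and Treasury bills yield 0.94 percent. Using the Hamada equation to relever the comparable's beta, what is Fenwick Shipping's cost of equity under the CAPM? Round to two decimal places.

6.02%

β_L = β_U × [1 + (1 − t)(D/E)] = 1.032 × [1 + (1 − 0.15) × 0.44]
    = 1.032 × [1 + 0.85 × 0.44] = 1.032 × 1.3740 = 1.4180
MRP = 4.52% − 0.94% = 3.58%
E(R) = R_f + β_L × MRP = 0.94% + 1.4180 × 3.58% = 6.02%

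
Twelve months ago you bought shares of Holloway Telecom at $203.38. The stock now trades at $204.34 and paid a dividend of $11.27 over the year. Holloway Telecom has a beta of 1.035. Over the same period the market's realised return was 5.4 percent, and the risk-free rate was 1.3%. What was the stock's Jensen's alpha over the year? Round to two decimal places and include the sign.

Realised HPR = (P1 + D1 − P0) / P0 = (204.34 + 11.27 − 203.38) / 203.38 = 12.23 / 203.38 = 6.0134%
MRP = 5.4% − 1.3% = 4.10%
CAPM required = R_f + β·MRP = 1.3% + 1.035 × 4.1% = 5.5435%
α = realised − required = 6.0134% − 5.5435% = +0.47%

+0.47%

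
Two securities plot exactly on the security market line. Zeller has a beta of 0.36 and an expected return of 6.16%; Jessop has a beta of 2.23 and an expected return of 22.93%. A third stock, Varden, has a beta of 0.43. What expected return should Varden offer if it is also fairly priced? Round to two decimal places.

6.79%

MRP (SML slope) = (22.93% − 6.16%) / (2.23 − 0.36) = 16.77% / 1.87 = 8.9679%
R_f (intercept) = 6.16% − 0.36 × 8.9679% = 2.9316%
E(R_Varden) = R_f + β × MRP = 2.9316% + 0.43 × 8.9679% = 6.79%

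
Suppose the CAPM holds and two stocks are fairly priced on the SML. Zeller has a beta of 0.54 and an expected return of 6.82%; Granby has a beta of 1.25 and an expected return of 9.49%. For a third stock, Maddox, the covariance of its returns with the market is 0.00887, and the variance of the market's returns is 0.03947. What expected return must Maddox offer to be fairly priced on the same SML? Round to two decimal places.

5.63%

MRP = (9.49% − 6.82%) / (1.25 − 0.54) = 3.7606%
R_f = 6.82% − 0.54 × 3.7606% = 4.7893%
β_Maddox = Cov / Var(R_m) = 0.00887 / 0.03947 = 0.2247
E(R_Maddox) = R_f + β × MRP = 4.7893% + 0.2247 × 3.7606% = 5.63%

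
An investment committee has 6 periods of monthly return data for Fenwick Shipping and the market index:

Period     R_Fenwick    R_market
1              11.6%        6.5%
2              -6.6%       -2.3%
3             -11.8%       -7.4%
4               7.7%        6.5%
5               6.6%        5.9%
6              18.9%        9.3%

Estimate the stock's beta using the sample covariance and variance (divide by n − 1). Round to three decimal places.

1.730

Mean R_i = (11.6 − 6.6 − 11.8 + 7.7 + 6.6 + 18.9) / 6 = 4.4000%
Mean R_m = (6.5 − 2.3 − 7.4 + 6.5 + 5.9 + 9.3) / 6 = 3.0833%
Σ(R_i − R̄_i)(R_m − R̄_m) = 361.2600  ⇒  Cov = 361.2600 / 5 = 72.2520
Σ(R_m − R̄_m)² = 208.8083  ⇒  Var(R_m) = 208.8083 / 5 = 41.7617
β = Cov / Var(R_m) = 72.2520 / 41.7617 = 1.7301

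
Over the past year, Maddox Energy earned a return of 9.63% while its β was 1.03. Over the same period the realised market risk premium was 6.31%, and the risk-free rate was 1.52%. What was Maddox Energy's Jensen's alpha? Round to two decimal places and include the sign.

+1.61%

CAPM benchmark = R_f + β(R_m − R_f) = 1.52% + 1.03 × 6.31% = 8.0193%
α = actual − benchmark = 9.63% − 8.0193% = +1.61%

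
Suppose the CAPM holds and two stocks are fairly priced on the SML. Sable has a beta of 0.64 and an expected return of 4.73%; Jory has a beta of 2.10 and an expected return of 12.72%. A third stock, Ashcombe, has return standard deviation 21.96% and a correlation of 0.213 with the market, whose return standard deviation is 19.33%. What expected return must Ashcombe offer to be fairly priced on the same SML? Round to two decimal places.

MRP = (12.72% − 4.73%) / (2.10 − 0.64) = 5.4726%
R_f = 4.73% − 0.64 × 5.4726% = 1.2275%
β_Ashcombe = ρ·σ_i/σ_m = 0.213 × 21.96 / 19.33 = 0.2420
E(R_Ashcombe) = R_f + β × MRP = 1.2275% + 0.2420 × 5.4726% = 2.55%

2.55%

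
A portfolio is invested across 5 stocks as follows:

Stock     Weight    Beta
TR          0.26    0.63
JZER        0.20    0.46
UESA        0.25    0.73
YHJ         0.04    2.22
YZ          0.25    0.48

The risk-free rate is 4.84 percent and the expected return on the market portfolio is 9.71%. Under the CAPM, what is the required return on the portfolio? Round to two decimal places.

7.99%

β_P = Σ w_i β_i = 0.26×0.63 + 0.20×0.46 + 0.25×0.73 + 0.04×2.22 + 0.25×0.48 = 0.6471
MRP = 9.71% − 4.84% = 4.87%
E(R_P) = R_f + β_P × MRP = 4.84% + 0.6471 × 4.87% = 7.99%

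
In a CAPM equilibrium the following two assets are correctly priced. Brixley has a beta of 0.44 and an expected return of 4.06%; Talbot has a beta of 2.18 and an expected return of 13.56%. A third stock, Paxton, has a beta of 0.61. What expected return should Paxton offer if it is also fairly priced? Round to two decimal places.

4.99%

MRP (SML slope) = (13.56% − 4.06%) / (2.18 − 0.44) = 9.50% / 1.74 = 5.4598%
R_f (intercept) = 4.06% − 0.44 × 5.4598% = 1.6577%
E(R_Paxton) = R_f + β × MRP = 1.6577% + 0.61 × 5.4598% = 4.99%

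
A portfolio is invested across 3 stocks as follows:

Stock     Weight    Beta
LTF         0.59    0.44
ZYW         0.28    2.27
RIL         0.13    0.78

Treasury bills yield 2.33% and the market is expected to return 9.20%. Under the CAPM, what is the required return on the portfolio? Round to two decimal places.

9.18%

β_P = Σ w_i β_i = 0.59×0.44 + 0.28×2.27 + 0.13×0.78 = 0.9966
MRP = 9.20% − 2.33% = 6.87%
E(R_P) = R_f + β_P × MRP = 2.33% + 0.9966 × 6.87% = 9.18%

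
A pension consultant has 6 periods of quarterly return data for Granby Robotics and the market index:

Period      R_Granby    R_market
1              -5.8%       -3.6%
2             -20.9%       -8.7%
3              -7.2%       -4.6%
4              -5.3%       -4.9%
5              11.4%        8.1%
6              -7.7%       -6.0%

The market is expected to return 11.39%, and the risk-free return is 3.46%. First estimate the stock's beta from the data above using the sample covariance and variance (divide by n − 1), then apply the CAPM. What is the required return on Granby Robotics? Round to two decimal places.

16.64%

Mean R_i = (-5.8 − 20.9 − 7.2 − 5.3 + 11.4 − 7.7) / 6 = -5.9167%
Mean R_m = (-3.6 − 8.7 − 4.6 − 4.9 + 8.1 − 6.0) / 6 = -3.2833%
Σ(R_i − R̄_i)(R_m − R̄_m) = 283.7817  ⇒  Cov = 283.7817 / 5 = 56.7563
Σ(R_m − R̄_m)² = 170.7483  ⇒  Var(R_m) = 170.7483 / 5 = 34.1497
β = Cov / Var(R_m) = 56.7563 / 34.1497 = 1.6620
MRP = 11.39% − 3.46% = 7.93%
E(R) = R_f + β × MRP = 3.46% + 1.6620 × 7.93% = 16.64%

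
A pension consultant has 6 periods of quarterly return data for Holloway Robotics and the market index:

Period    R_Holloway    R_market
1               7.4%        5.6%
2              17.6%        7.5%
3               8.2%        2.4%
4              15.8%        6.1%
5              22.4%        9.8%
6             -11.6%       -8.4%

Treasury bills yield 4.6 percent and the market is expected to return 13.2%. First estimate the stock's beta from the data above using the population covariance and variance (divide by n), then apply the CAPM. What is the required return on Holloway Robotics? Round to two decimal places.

20.12%

Mean R_i = (7.4 + 17.6 + 8.2 + 15.8 + 22.4 − 11.6) / 6 = 9.9667%
Mean R_m = (5.6 + 7.5 + 2.4 + 6.1 + 9.8 − 8.4) / 6 = 3.8333%
Σ(R_i − R̄_i)(R_m − R̄_m) = 377.2267  ⇒  Cov = 377.2267 / 6 = 62.8711
Σ(R_m − R̄_m)² = 209.0133  ⇒  Var(R_m) = 209.0133 / 6 = 34.8356
β = Cov / Var(R_m) = 62.8711 / 34.8356 = 1.8048
MRP = 13.2% − 4.6% = 8.60%
E(R) = R_f + β × MRP = 4.6% + 1.8048 × 8.6% = 20.12%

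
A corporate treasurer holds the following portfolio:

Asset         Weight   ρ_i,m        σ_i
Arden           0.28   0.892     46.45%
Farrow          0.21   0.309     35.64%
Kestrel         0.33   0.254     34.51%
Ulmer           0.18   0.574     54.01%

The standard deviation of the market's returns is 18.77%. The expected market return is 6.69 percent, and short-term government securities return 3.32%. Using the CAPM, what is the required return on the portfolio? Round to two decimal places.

β_Arden = 0.892 × 46.45% / 18.77% = 2.2074
β_Farrow = 0.309 × 35.64% / 18.77% = 0.5867
β_Kestrel = 0.254 × 34.51% / 18.77% = 0.4670
β_Ulmer = 0.574 × 54.01% / 18.77% = 1.6517
β_P = Σ w_i β_i = 0.28×2.2074 + 0.21×0.5867 + 0.33×0.4670 + 0.18×1.6517 = 1.1927
MRP = 6.69% − 3.32% = 3.37%
E(R_P) = R_f + β_P × MRP = 3.32% + 1.1927 × 3.37% = 7.34%

7.34%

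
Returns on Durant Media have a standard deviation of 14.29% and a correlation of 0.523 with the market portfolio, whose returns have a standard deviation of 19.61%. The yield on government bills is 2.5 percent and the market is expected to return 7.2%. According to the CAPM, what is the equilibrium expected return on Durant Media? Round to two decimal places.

β = ρ × σ_i / σ_m = 0.523 × 14.29% / 19.61% = 0.3811
MRP = 7.2% − 2.5% = 4.70%
E(R) = 2.5% + 0.3811 × 4.7% = 4.29%

4.29%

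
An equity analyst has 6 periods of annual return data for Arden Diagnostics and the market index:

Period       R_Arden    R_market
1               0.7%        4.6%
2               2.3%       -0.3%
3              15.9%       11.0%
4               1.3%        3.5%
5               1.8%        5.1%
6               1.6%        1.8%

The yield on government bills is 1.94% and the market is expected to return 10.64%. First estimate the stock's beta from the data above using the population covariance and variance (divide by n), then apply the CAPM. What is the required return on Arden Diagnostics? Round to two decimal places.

Mean R_i = (0.7 + 2.3 + 15.9 + 1.3 + 1.8 + 1.6) / 6 = 3.9333%
Mean R_m = (4.6 − 0.3 + 11.0 + 3.5 + 5.1 + 1.8) / 6 = 4.2833%
Σ(R_i − R̄_i)(R_m − R̄_m) = 92.9533  ⇒  Cov = 92.9533 / 6 = 15.4922
Σ(R_m − R̄_m)² = 73.6683  ⇒  Var(R_m) = 73.6683 / 6 = 12.2781
β = Cov / Var(R_m) = 15.4922 / 12.2781 = 1.2618
MRP = 10.64% − 1.94% = 8.70%
E(R) = R_f + β × MRP = 1.94% + 1.2618 × 8.70% = 12.92%

12.92%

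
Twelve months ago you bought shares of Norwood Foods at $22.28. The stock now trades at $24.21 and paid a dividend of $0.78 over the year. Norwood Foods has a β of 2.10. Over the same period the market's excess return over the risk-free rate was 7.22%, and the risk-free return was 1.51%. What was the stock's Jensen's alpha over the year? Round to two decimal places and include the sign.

-4.51%

Realised HPR = (P1 + D1 − P0) / P0 = (24.21 + 0.78 − 22.28) / 22.28 = 2.71 / 22.28 = 12.1634%
CAPM required = R_f + β·MRP = 1.51% + 2.10 × 7.22% = 16.6720%
α = realised − required = 12.1634% − 16.6720% = -4.51%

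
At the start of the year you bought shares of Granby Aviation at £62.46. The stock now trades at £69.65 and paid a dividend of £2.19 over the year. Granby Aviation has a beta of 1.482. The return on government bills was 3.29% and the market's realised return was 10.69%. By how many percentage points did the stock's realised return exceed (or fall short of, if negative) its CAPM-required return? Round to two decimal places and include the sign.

Realised HPR = (P1 + D1 − P0) / P0 = (69.65 + 2.19 − 62.46) / 62.46 = 9.38 / 62.46 = 15.0176%
MRP = 10.69% − 3.29% = 7.40%
CAPM required = R_f + β·MRP = 3.29% + 1.482 × 7.40% = 14.25680%
α = realised − required = 15.0176% − 14.25680% = +0.76%

+0.76%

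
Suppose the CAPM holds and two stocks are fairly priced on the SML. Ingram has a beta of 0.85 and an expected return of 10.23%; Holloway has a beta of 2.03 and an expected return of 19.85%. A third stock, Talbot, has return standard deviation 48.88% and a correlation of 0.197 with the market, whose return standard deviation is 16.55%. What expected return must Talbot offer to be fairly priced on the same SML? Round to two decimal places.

MRP = (19.85% − 10.23%) / (2.03 − 0.85) = 8.1525%
R_f = 10.23% − 0.85 × 8.1525% = 3.3004%
β_Talbot = ρ·σ_i/σ_m = 0.197 × 48.88 / 16.55 = 0.5818
E(R_Talbot) = R_f + β × MRP = 3.3004% + 0.5818 × 8.1525% = 8.04%

8.04%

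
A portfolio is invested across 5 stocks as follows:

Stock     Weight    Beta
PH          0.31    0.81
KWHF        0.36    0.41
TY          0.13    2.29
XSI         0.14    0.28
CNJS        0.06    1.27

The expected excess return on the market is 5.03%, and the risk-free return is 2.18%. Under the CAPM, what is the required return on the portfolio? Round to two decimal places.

6.26%

β_P = Σ w_i β_i = 0.31×0.81 + 0.36×0.41 + 0.13×2.29 + 0.14×0.28 + 0.06×1.27 = 0.8118
E(R_P) = R_f + β_P × MRP = 2.18% + 0.8118 × 5.03% = 6.26%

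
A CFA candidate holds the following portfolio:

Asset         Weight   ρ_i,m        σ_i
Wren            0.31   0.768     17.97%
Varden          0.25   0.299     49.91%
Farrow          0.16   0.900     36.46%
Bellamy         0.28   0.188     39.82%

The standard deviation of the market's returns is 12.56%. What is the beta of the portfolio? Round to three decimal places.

β_Wren = 0.768 × 17.97% / 12.56% = 1.0988
β_Varden = 0.299 × 49.91% / 12.56% = 1.1881
β_Farrow = 0.900 × 36.46% / 12.56% = 2.6126
β_Bellamy = 0.188 × 39.82% / 12.56% = 0.5960
β_P = Σ w_i β_i = 0.31×1.0988 + 0.25×1.1881 + 0.16×2.6126 + 0.28×0.5960 = 1.2225

1.223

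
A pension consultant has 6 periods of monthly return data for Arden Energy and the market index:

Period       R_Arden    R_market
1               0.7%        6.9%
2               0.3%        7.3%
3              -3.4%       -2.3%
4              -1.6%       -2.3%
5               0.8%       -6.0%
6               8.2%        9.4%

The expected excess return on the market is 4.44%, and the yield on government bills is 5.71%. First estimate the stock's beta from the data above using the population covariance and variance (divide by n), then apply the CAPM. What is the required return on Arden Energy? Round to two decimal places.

7.42%

Mean R_i = (0.7 + 0.3 − 3.4 − 1.6 + 0.8 + 8.2) / 6 = 0.8333%
Mean R_m = (6.9 + 7.3 − 2.3 − 2.3 − 6.0 + 9.4) / 6 = 2.1667%
Σ(R_i − R̄_i)(R_m − R̄_m) = 79.9667  ⇒  Cov = 79.9667 / 6 = 13.3278
Σ(R_m − R̄_m)² = 207.6733  ⇒  Var(R_m) = 207.6733 / 6 = 34.6122
β = Cov / Var(R_m) = 13.3278 / 34.6122 = 0.3851
E(R) = R_f + β × MRP = 5.71% + 0.3851 × 4.44% = 7.42%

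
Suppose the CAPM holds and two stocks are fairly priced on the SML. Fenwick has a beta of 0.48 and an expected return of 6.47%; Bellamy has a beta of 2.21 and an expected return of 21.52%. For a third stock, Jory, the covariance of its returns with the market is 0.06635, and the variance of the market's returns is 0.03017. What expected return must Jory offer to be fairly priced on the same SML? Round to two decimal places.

MRP = (21.52% − 6.47%) / (2.21 − 0.48) = 8.6994%
R_f = 6.47% − 0.48 × 8.6994% = 2.2943%
β_Jory = Cov / Var(R_m) = 0.06635 / 0.03017 = 2.1992
E(R_Jory) = R_f + β × MRP = 2.2943% + 2.1992 × 8.6994% = 21.43%

21.43%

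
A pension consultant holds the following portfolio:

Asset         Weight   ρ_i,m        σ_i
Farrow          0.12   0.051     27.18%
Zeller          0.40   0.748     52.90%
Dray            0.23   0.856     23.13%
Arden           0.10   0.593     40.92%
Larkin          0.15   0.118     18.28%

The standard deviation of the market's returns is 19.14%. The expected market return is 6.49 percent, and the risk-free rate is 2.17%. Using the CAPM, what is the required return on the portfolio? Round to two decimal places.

β_Farrow = 0.051 × 27.18% / 19.14% = 0.0724
β_Zeller = 0.748 × 52.90% / 19.14% = 2.0674
β_Dray = 0.856 × 23.13% / 19.14% = 1.0344
β_Arden = 0.593 × 40.92% / 19.14% = 1.2678
β_Larkin = 0.118 × 18.28% / 19.14% = 0.1127
β_P = Σ w_i β_i = 0.12×0.0724 + 0.40×2.0674 + 0.23×1.0344 + 0.10×1.2678 + 0.15×0.1127 = 1.2172
MRP = 6.49% − 2.17% = 4.32%
E(R_P) = R_f + β_P × MRP = 2.17% + 1.2172 × 4.32% = 7.43%

7.43%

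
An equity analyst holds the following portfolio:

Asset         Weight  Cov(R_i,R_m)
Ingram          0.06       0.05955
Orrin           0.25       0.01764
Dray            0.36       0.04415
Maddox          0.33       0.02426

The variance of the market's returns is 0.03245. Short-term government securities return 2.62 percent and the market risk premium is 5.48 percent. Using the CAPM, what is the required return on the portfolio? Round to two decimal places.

8.00%

β_Ingram = 0.05955 / 0.03245 = 1.8351
β_Orrin = 0.01764 / 0.03245 = 0.5436
β_Dray = 0.04415 / 0.03245 = 1.3606
β_Maddox = 0.02426 / 0.03245 = 0.7476
β_P = Σ w_i β_i = 0.06×1.8351 + 0.25×0.5436 + 0.36×1.3606 + 0.33×0.7476 = 0.9825
E(R_P) = R_f + β_P × MRP = 2.62% + 0.9825 × 5.48% = 8.00%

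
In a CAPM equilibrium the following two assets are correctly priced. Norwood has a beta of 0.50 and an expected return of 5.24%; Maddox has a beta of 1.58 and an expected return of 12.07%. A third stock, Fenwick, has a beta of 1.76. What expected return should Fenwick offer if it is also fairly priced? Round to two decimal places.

13.21%

MRP (SML slope) = (12.07% − 5.24%) / (1.58 − 0.50) = 6.83% / 1.08 = 6.3241%
R_f (intercept) = 5.24% − 0.50 × 6.3241% = 2.0780%
E(R_Fenwick) = R_f + β × MRP = 2.0780% + 1.76 × 6.3241% = 13.21%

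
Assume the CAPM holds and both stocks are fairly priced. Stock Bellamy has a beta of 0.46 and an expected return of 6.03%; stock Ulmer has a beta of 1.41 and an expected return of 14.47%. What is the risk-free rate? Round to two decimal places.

1.94%

Both satisfy E(R) = R_f + β·MRP, so the slope of the SML is
MRP = (14.47% − 6.03%) / (1.41 − 0.46) = 8.44% / 0.95 = 8.8842%
R_f = E(R_Bellamy) − β_Bellamy·MRP = 6.03% − 0.46 × 8.8842% = 1.9433%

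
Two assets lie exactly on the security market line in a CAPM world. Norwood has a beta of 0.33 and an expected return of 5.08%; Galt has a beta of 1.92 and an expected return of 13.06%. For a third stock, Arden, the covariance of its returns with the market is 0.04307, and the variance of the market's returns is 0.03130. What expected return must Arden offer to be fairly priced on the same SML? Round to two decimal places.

MRP = (13.06% − 5.08%) / (1.92 − 0.33) = 5.0189%
R_f = 5.08% − 0.33 × 5.0189% = 3.4238%
β_Arden = Cov / Var(R_m) = 0.04307 / 0.03130 = 1.3760
E(R_Arden) = R_f + β × MRP = 3.4238% + 1.3760 × 5.0189% = 10.33%

10.33%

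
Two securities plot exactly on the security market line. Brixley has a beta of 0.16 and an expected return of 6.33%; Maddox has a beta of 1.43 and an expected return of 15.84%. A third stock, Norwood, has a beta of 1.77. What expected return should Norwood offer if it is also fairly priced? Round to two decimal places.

MRP (SML slope) = (15.84% − 6.33%) / (1.43 − 0.16) = 9.51% / 1.27 = 7.4882%
R_f (intercept) = 6.33% − 0.16 × 7.4882% = 5.1319%
E(R_Norwood) = R_f + β × MRP = 5.1319% + 1.77 × 7.4882% = 18.39%

18.39%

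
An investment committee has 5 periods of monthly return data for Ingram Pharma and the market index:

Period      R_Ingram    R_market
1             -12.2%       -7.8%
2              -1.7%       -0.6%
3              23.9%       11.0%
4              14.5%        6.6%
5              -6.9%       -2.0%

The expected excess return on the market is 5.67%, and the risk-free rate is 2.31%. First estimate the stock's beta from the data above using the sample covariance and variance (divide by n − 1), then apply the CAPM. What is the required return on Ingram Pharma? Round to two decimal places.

13.77%

Mean R_i = (-12.2 − 1.7 + 23.9 + 14.5 − 6.9) / 5 = 3.5200%
Mean R_m = (-7.8 − 0.6 + 11.0 + 6.6 − 2.0) / 5 = 1.4400%
Σ(R_i − R̄_i)(R_m − R̄_m) = 443.2360  ⇒  Cov = 443.2360 / 4 = 110.8090
Σ(R_m − R̄_m)² = 219.3920  ⇒  Var(R_m) = 219.3920 / 4 = 54.8480
β = Cov / Var(R_m) = 110.8090 / 54.8480 = 2.0203
E(R) = R_f + β × MRP = 2.31% + 2.0203 × 5.67% = 13.77%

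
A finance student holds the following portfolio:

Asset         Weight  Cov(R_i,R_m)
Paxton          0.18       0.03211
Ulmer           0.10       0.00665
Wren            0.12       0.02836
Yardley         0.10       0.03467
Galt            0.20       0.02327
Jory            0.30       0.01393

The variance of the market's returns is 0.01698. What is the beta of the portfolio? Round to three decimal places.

β_Paxton = 0.03211 / 0.01698 = 1.8910
β_Ulmer = 0.00665 / 0.01698 = 0.3916
β_Wren = 0.02836 / 0.01698 = 1.6702
β_Yardley = 0.03467 / 0.01698 = 2.0418
β_Galt = 0.02327 / 0.01698 = 1.3704
β_Jory = 0.01393 / 0.01698 = 0.8204
β_P = Σ w_i β_i = 0.18×1.8910 + 0.10×0.3916 + 0.12×1.6702 + 0.10×2.0418 + 0.20×1.3704 + 0.30×0.8204 = 1.3043

1.304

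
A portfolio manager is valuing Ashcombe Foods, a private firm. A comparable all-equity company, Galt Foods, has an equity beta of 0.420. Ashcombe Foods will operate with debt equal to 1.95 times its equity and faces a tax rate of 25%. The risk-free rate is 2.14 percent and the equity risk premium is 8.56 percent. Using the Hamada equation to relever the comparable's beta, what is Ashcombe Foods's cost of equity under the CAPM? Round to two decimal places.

β_L = β_U × [1 + (1 − t)(D/E)] = 0.420 × [1 + (1 − 0.25) × 1.95]
    = 0.420 × [1 + 0.75 × 1.95] = 0.420 × 2.4625 = 1.0343
E(R) = R_f + β_L × MRP = 2.14% + 1.0343 × 8.56% = 10.99%

10.99%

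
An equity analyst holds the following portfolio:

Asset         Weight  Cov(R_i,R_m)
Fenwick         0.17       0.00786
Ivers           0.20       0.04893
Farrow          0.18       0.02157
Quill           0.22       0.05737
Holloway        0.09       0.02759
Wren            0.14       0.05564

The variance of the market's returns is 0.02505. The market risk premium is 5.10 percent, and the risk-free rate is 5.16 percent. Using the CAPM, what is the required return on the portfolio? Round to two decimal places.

12.88%

β_Fenwick = 0.00786 / 0.02505 = 0.3138
β_Ivers = 0.04893 / 0.02505 = 1.9533
β_Farrow = 0.02157 / 0.02505 = 0.8611
β_Quill = 0.05737 / 0.02505 = 2.2902
β_Holloway = 0.02759 / 0.02505 = 1.1014
β_Wren = 0.05564 / 0.02505 = 2.2212
β_P = Σ w_i β_i = 0.17×0.3138 + 0.20×1.9533 + 0.18×0.8611 + 0.22×2.2902 + 0.09×1.1014 + 0.14×2.2212 = 1.5129
E(R_P) = R_f + β_P × MRP = 5.16% + 1.5129 × 5.10% = 12.88%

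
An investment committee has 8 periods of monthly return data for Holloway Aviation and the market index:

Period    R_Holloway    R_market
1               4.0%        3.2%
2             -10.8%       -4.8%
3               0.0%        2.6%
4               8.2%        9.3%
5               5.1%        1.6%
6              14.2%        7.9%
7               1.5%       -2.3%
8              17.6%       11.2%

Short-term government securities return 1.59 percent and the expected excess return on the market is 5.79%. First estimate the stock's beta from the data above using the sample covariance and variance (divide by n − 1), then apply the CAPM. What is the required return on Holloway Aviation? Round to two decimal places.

Mean R_i = (4.0 − 10.8 + 0.0 + 8.2 + 5.1 + 14.2 + 1.5 + 17.6) / 8 = 4.9750%
Mean R_m = (3.2 − 4.8 + 2.6 + 9.3 + 1.6 + 7.9 − 2.3 + 11.2) / 8 = 3.5875%
Σ(R_i − R̄_i)(R_m − R̄_m) = 312.1275  ⇒  Cov = 312.1275 / 7 = 44.5896
Σ(R_m − R̄_m)² = 219.2688  ⇒  Var(R_m) = 219.2688 / 7 = 31.3241
β = Cov / Var(R_m) = 44.5896 / 31.3241 = 1.4235
E(R) = R_f + β × MRP = 1.59% + 1.4235 × 5.79% = 9.83%

9.83%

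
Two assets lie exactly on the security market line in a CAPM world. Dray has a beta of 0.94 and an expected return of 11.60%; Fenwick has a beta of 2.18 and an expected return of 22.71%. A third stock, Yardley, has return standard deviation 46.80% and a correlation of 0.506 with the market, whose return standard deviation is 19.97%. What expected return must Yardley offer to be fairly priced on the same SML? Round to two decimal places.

MRP = (22.71% − 11.60%) / (2.18 − 0.94) = 8.9597%
R_f = 11.60% − 0.94 × 8.9597% = 3.1779%
β_Yardley = ρ·σ_i/σ_m = 0.506 × 46.80 / 19.97 = 1.1858
E(R_Yardley) = R_f + β × MRP = 3.1779% + 1.1858 × 8.9597% = 13.80%

13.80%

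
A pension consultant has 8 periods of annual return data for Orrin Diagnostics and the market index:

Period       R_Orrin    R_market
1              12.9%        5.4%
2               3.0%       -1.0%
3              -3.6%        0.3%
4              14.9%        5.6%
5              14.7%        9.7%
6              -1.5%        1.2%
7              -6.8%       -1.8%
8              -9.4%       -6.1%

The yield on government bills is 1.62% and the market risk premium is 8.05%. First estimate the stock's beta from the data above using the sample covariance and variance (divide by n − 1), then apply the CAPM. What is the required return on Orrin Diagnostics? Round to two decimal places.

Mean R_i = (12.9 + 3.0 − 3.6 + 14.9 + 14.7 − 1.5 − 6.8 − 9.4) / 8 = 3.0250%
Mean R_m = (5.4 − 1.0 + 0.3 + 5.6 + 9.7 + 1.2 − 1.8 − 6.1) / 8 = 1.6625%
Σ(R_i − R̄_i)(R_m − R̄_m) = 319.1575  ⇒  Cov = 319.1575 / 7 = 45.5939
Σ(R_m − R̄_m)² = 175.4788  ⇒  Var(R_m) = 175.4788 / 7 = 25.0684
β = Cov / Var(R_m) = 45.5939 / 25.0684 = 1.8188
E(R) = R_f + β × MRP = 1.62% + 1.8188 × 8.05% = 16.26%

16.26%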